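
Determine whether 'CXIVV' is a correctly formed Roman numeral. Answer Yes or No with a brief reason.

'CXIVV': V should not appear more than once

No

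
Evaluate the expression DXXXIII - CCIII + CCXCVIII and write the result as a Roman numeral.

DXXXIII = 533, CCIII = 203, CCXCVIII = 298
533 - 203 = 330
330 + 298 = 628

DCXXVIII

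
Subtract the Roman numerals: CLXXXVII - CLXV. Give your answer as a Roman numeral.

CLXXXVII = 187
CLXV = 165
187 - 165 = 22

XXII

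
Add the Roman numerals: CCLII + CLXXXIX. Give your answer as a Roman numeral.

CCLII = 252
CLXXXIX = 189
252 + 189 = 441

CDXLI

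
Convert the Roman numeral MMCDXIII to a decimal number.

MMCDXIII: M=1000, M=1000, CD=400, X=10, I=1, I=1, I=1
1000 + 1000 + 400 + 10 + 1 + 1 + 1 = 2413

2413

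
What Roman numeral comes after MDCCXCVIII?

MDCCXCVIII = 1798, so the next integer is 1798 + 1 = 1799

MDCCXCIX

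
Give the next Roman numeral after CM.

CM = 900; next is 901

CMI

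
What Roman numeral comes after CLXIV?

CLXIV = 164; next is 165

CLXV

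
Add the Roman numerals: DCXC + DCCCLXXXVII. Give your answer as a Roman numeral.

DCXC = 690
DCCCLXXXVII = 887
690 + 887 = 1577

MDLXXVII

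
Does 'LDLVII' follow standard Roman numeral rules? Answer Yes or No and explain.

'LDLVII': L should not appear more than once

No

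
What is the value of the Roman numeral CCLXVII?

CCLXVII: C=100, C=100, L=50, X=10, V=5, I=1, I=1
100 + 100 + 50 + 10 + 5 + 1 + 1 = 267

267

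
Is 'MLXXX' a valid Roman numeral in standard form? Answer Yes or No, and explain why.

'MLXXX': Check the rules: uses only the symbols I, V, X, L, C, D, M; no symbol is repeated more than three times in a row; V, L and D each appear at most once; no smaller symbol precedes a larger one (values never increase from left to right). Value: M (1000) + L (50) + X (10) + X (10) + X (10) = 1080. So it is a valid standard Roman numeral.

Yes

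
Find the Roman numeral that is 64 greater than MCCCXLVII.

MCCCXLVII = 1347
1347 + 64 = 1411

MCDXI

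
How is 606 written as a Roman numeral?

Convert 606 to Roman numerals:
  606 contains 1×500 (D)
  106 contains 1×100 (C)
  6 contains 1×5 (V)
  1 contains 1×1 (I)

DCVI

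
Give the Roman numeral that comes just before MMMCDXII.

MMMCDXII = 3412, so the previous integer is 3412 - 1 = 3411

MMMCDXI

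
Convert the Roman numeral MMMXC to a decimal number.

MMMXC: M=1000, M=1000, M=1000, XC=90
1000 + 1000 + 1000 + 90 = 3090

3090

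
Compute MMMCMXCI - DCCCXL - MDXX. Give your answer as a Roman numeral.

MMMCMXCI = 3991, DCCCXL = 840, MDXX = 1520
3991 - 840 = 3151
3151 - 1520 = 1631

MDCXXXI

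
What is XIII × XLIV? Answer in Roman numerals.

XIII = 13
XLIV = 44
13 × 44 = 572

DLXXII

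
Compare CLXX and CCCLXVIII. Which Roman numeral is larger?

CLXX = 170
CCCLXVIII = 368
368 is larger

CCCLXVIII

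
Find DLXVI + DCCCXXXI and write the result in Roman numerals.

DLXVI = 566
DCCCXXXI = 831
566 + 831 = 1397

MCCCXCVII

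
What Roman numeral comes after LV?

LV = 55; next is 56

LVI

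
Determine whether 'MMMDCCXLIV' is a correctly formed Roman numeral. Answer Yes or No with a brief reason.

'MMMDCCXLIV': Check the rules: uses only the symbols I, V, X, L, C, D, M; no symbol is repeated more than three times in a row; V, L and D each appear at most once; the only places a smaller symbol precedes a larger one are the allowed subtractive pairs XL, IV, the symbol right after such a pair (if any) is smaller than the pair's first symbol, and otherwise the values never increase from left to right. Value: M (1000) + M (1000) + M (1000) + D (500) + C (100) + C (100) + XL (40) + IV (4) = 3744. So it is a valid standard Roman numeral.

Yes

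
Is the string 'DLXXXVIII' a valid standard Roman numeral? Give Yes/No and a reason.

'DLXXXVIII': Check the rules: uses only the symbols I, V, X, L, C, D, M; no symbol is repeated more than three times in a row; V, L and D each appear at most once; no smaller symbol precedes a larger one (values never increase from left to right). Value: D (500) + L (50) + X (10) + X (10) + X (10) + V (5) + I (1) + I (1) + I (1) = 588. So it is a valid standard Roman numeral.

Yes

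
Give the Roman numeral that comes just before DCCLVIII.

DCCLVIII = 758; previous is 757

DCCLVII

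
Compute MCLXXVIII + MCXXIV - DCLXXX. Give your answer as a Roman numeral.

MCLXXVIII = 1178, MCXXIV = 1124, DCLXXX = 680
1178 + 1124 = 2302
2302 - 680 = 1622

MDCXXII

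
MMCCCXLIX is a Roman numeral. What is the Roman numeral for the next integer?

MMCCCXLIX = 2349, so the next integer is 2349 + 1 = 2350

MMCCCL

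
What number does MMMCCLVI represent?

MMMCCLVI: M=1000, M=1000, M=1000, C=100, C=100, L=50, V=5, I=1
1000 + 1000 + 1000 + 100 + 100 + 50 + 5 + 1 = 3256

3256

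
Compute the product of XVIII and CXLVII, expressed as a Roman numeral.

XVIII = 18
CXLVII = 147
18 × 147 = 2646

MMDCXLVI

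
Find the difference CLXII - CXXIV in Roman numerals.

CLXII = 162
CXXIV = 124
162 - 124 = 38

XXXVIII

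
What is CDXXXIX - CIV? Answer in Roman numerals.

CDXXXIX = 439
CIV = 104
439 - 104 = 335

CCCXXXV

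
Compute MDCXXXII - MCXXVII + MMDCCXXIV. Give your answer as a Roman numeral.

MDCXXXII = 1632, MCXXVII = 1127, MMDCCXXIV = 2724
1632 - 1127 = 505
505 + 2724 = 3229

MMMCCXXIX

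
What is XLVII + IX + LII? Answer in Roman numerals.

XLVII = 47, IX = 9, LII = 52
47 + 9 = 56
56 + 52 = 108

CVIII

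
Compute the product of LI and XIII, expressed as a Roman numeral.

LI = 51
XIII = 13
51 × 13 = 663

DCLXIII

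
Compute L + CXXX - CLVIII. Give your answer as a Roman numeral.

L = 50, CXXX = 130, CLVIII = 158
50 + 130 = 180
180 - 158 = 22

XXII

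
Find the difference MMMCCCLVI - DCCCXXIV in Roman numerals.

MMMCCCLVI = 3356
DCCCXXIV = 824
3356 - 824 = 2532

MMDXXXII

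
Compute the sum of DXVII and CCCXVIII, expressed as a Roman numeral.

DXVII = 517
CCCXVIII = 318
517 + 318 = 835

DCCCXXXV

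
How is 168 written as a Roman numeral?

Convert 168 to Roman numerals:
  168 contains 1×100 (C)
  68 contains 1×50 (L)
  18 contains 1×10 (X)
  8 contains 1×5 (V)
  3 contains 3×1 (III)

CLXVIII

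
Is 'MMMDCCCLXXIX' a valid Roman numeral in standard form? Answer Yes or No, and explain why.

'MMMDCCCLXXIX': Check the rules: uses only the symbols I, V, X, L, C, D, M; no symbol is repeated more than three times in a row; V, L and D each appear at most once; the only place a smaller symbol precedes a larger one is the allowed subtractive pair IX, the symbol right after such a pair (if any) is smaller than the pair's first symbol, and otherwise the values never increase from left to right. Value: M (1000) + M (1000) + M (1000) + D (500) + C (100) + C (100) + C (100) + L (50) + X (10) + X (10) + IX (9) = 3879. So it is a valid standard Roman numeral.

Yes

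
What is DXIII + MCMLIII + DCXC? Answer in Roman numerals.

DXIII = 513, MCMLIII = 1953, DCXC = 690
513 + 1953 = 2466
2466 + 690 = 3156

MMMCLVI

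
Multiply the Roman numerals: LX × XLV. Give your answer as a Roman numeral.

LX = 60
XLV = 45
60 × 45 = 2700

MMDCC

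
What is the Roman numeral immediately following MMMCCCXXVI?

MMMCCCXXVI = 3326; next is 3327

MMMCCCXXVII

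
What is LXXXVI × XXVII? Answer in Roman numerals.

LXXXVI = 86
XXVII = 27
86 × 27 = 2322

MMCCCXXII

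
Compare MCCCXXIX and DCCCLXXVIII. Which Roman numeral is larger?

MCCCXXIX = 1329
DCCCLXXVIII = 878
1329 is larger

MCCCXXIX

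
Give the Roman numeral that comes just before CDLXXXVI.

CDLXXXVI = 486; previous is 485

CDLXXXV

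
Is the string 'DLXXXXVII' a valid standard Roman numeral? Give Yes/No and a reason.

'DLXXXXVII': More than 3 consecutive X's

No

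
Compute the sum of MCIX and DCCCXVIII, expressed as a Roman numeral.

MCIX = 1109
DCCCXVIII = 818
1109 + 818 = 1927

MCMXXVII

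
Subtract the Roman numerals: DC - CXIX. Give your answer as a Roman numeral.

DC = 600
CXIX = 119
600 - 119 = 481

CDLXXXI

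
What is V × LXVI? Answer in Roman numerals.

V = 5
LXVI = 66
5 × 66 = 330

CCCXXX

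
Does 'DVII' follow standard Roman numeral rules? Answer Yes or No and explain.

'DVII': Check the rules: uses only the symbols I, V, X, L, C, D, M; no symbol is repeated more than three times in a row; V, L and D each appear at most once; no smaller symbol precedes a larger one (values never increase from left to right). Value: D (500) + V (5) + I (1) + I (1) = 507. So it is a valid standard Roman numeral.

Yes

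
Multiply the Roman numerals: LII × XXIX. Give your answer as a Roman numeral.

LII = 52
XXIX = 29
52 × 29 = 1508

MDVIII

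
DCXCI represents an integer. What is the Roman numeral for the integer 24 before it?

DCXCI = 691
691 - 24 = 667

DCLXVII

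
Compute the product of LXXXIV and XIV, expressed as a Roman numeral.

LXXXIV = 84
XIV = 14
84 × 14 = 1176

MCLXXVI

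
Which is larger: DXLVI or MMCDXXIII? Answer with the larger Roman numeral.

DXLVI = 546
MMCDXXIII = 2423
2423 is larger

MMCDXXIII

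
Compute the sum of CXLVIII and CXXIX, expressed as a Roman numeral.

CXLVIII = 148
CXXIX = 129
148 + 129 = 277

CCLXXVII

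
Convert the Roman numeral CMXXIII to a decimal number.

CMXXIII: CM=900, X=10, X=10, I=1, I=1, I=1
900 + 10 + 10 + 1 + 1 + 1 = 923

923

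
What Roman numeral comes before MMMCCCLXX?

MMMCCCLXX = 3370, so the previous integer is 3370 - 1 = 3369

MMMCCCLXIX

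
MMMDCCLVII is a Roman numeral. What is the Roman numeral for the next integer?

MMMDCCLVII = 3757, so the next integer is 3757 + 1 = 3758

MMMDCCLVIII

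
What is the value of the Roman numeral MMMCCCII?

MMMCCCII: M=1000, M=1000, M=1000, C=100, C=100, C=100, I=1, I=1
1000 + 1000 + 1000 + 100 + 100 + 100 + 1 + 1 = 3302

3302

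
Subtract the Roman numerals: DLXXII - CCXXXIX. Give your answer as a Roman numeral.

DLXXII = 572
CCXXXIX = 239
572 - 239 = 333

CCCXXXIII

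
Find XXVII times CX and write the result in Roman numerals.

XXVII = 27
CX = 110
27 × 110 = 2970

MMCMLXX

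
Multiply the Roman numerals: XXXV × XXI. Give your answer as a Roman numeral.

XXXV = 35
XXI = 21
35 × 21 = 735

DCCXXXV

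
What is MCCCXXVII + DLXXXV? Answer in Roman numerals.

MCCCXXVII = 1327
DLXXXV = 585
1327 + 585 = 1912

MCMXII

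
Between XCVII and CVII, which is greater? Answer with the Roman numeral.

XCVII = 97
CVII = 107
107 is larger

CVII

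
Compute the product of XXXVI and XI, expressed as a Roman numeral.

XXXVI = 36
XI = 11
36 × 11 = 396

CCCXCVI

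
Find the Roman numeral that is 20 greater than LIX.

LIX = 59
59 + 20 = 79

LXXIX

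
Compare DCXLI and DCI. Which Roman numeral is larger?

DCXLI = 641
DCI = 601
641 is larger

DCXLI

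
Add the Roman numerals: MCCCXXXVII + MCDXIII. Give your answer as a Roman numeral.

MCCCXXXVII = 1337
MCDXIII = 1413
1337 + 1413 = 2750

MMDCCL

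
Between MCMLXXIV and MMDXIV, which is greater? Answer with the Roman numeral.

MCMLXXIV = 1974
MMDXIV = 2514
2514 is larger

MMDXIV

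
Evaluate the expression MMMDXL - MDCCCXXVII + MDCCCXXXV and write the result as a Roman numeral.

MMMDXL = 3540, MDCCCXXVII = 1827, MDCCCXXXV = 1835
3540 - 1827 = 1713
1713 + 1835 = 3548

MMMDXLVIII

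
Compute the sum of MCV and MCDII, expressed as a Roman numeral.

MCV = 1105
MCDII = 1402
1105 + 1402 = 2507

MMDVII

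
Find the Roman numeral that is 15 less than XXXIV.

XXXIV = 34
34 - 15 = 19

XIX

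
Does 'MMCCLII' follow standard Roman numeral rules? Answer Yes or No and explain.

'MMCCLII': Check the rules: uses only the symbols I, V, X, L, C, D, M; no symbol is repeated more than three times in a row; V, L and D each appear at most once; no smaller symbol precedes a larger one (values never increase from left to right). Value: M (1000) + M (1000) + C (100) + C (100) + L (50) + I (1) + I (1) = 2252. So it is a valid standard Roman numeral.

Yes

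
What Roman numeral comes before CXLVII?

CXLVII = 147; previous is 146

CXLVI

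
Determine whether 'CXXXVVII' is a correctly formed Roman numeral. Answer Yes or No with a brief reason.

'CXXXVVII': V should not appear more than once

No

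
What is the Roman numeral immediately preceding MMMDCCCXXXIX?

MMMDCCCXXXIX = 3839, so the previous integer is 3839 - 1 = 3838

MMMDCCCXXXVIII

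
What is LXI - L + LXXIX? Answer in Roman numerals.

LXI = 61, L = 50, LXXIX = 79
61 - 50 = 11
11 + 79 = 90

XC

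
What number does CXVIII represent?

CXVIII: C=100, X=10, V=5, I=1, I=1, I=1
100 + 10 + 5 + 1 + 1 + 1 = 118

118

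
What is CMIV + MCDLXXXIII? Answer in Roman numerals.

CMIV = 904
MCDLXXXIII = 1483
904 + 1483 = 2387

MMCCCLXXXVII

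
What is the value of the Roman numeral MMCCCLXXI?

MMCCCLXXI: M=1000, M=1000, C=100, C=100, C=100, L=50, X=10, X=10, I=1
1000 + 1000 + 100 + 100 + 100 + 50 + 10 + 10 + 1 = 2371

2371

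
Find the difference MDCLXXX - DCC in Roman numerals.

MDCLXXX = 1680
DCC = 700
1680 - 700 = 980

CMLXXX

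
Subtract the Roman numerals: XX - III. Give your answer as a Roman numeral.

XX = 20
III = 3
20 - 3 = 17

XVII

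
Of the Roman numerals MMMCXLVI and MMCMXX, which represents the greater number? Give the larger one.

MMMCXLVI = 3146
MMCMXX = 2920
3146 is larger

MMMCXLVI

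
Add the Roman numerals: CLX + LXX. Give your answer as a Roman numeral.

CLX = 160
LXX = 70
160 + 70 = 230

CCXXX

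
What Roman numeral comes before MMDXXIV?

MMDXXIV = 2524; previous is 2523

MMDXXIII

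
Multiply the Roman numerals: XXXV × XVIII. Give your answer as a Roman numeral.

XXXV = 35
XVIII = 18
35 × 18 = 630

DCXXX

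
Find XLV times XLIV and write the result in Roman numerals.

XLV = 45
XLIV = 44
45 × 44 = 1980

MCMLXXX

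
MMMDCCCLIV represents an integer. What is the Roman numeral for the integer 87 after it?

MMMDCCCLIV = 3854
3854 + 87 = 3941

MMMCMXLI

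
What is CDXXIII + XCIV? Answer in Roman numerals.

CDXXIII = 423
XCIV = 94
423 + 94 = 517

DXVII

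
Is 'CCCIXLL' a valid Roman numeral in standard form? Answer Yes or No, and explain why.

'CCCIXLL': L should not appear more than once

No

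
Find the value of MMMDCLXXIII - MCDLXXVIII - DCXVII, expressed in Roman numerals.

MMMDCLXXIII = 3673, MCDLXXVIII = 1478, DCXVII = 617
3673 - 1478 = 2195
2195 - 617 = 1578

MDLXXVIII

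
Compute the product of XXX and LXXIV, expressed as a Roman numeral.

XXX = 30
LXXIV = 74
30 × 74 = 2220

MMCCXX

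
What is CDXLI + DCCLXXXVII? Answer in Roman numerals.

CDXLI = 441
DCCLXXXVII = 787
441 + 787 = 1228

MCCXXVIII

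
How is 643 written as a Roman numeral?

Convert 643 to Roman numerals:
  643 contains 1×500 (D)
  143 contains 1×100 (C)
  43 contains 1×40 (XL)
  3 contains 3×1 (III)

DCXLIII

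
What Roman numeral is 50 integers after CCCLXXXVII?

CCCLXXXVII = 387
387 + 50 = 437

CDXXXVII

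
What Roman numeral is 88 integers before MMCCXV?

MMCCXV = 2215
2215 - 88 = 2127

MMCXXVII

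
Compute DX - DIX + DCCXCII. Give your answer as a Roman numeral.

DX = 510, DIX = 509, DCCXCII = 792
510 - 509 = 1
1 + 792 = 793

DCCXCIII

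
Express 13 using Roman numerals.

Convert 13 to Roman numerals:
  13 contains 1×10 (X)
  3 contains 3×1 (III)

XIII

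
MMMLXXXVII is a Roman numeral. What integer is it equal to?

MMMLXXXVII: M=1000, M=1000, M=1000, L=50, X=10, X=10, X=10, V=5, I=1, I=1
1000 + 1000 + 1000 + 50 + 10 + 10 + 10 + 5 + 1 + 1 = 3087

3087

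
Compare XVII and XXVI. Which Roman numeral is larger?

XVII = 17
XXVI = 26
26 is larger

XXVI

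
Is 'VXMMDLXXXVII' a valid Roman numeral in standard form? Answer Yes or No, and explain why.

'VXMMDLXXXVII': V should not appear more than once

No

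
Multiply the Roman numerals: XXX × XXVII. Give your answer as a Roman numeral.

XXX = 30
XXVII = 27
30 × 27 = 810

DCCCX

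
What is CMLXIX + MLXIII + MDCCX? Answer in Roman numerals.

CMLXIX = 969, MLXIII = 1063, MDCCX = 1710
969 + 1063 = 2032
2032 + 1710 = 3742

MMMDCCXLII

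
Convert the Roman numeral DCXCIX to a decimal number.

DCXCIX: D=500, C=100, XC=90, IX=9
500 + 100 + 90 + 9 = 699

699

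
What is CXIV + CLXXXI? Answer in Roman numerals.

CXIV = 114
CLXXXI = 181
114 + 181 = 295

CCXCV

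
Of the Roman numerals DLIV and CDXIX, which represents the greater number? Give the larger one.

DLIV = 554
CDXIX = 419
554 is larger

DLIV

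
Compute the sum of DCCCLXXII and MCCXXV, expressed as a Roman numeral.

DCCCLXXII = 872
MCCXXV = 1225
872 + 1225 = 2097

MMXCVII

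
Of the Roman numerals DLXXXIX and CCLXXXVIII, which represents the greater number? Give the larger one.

DLXXXIX = 589
CCLXXXVIII = 288
589 is larger

DLXXXIX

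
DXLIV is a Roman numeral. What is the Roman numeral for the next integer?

DXLIV = 544, so the next integer is 544 + 1 = 545

DXLV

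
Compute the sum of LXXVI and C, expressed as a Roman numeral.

LXXVI = 76
C = 100
76 + 100 = 176

CLXXVI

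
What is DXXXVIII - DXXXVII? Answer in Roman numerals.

DXXXVIII = 538
DXXXVII = 537
538 - 537 = 1

I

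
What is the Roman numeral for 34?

Convert 34 to Roman numerals:
  34 contains 3×10 (XXX)
  4 contains 1×4 (IV)

XXXIV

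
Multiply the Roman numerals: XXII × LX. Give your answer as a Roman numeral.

XXII = 22
LX = 60
22 × 60 = 1320

MCCCXX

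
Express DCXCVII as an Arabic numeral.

DCXCVII: D=500, C=100, XC=90, V=5, I=1, I=1
500 + 100 + 90 + 5 + 1 + 1 = 697

697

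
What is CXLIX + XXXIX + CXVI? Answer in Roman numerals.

CXLIX = 149, XXXIX = 39, CXVI = 116
149 + 39 = 188
188 + 116 = 304

CCCIV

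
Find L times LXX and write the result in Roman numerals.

L = 50
LXX = 70
50 × 70 = 3500

MMMD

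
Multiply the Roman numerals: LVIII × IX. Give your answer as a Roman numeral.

LVIII = 58
IX = 9
58 × 9 = 522

DXXII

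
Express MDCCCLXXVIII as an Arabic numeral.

MDCCCLXXVIII: M=1000, D=500, C=100, C=100, C=100, L=50, X=10, X=10, V=5, I=1, I=1, I=1
1000 + 500 + 100 + 100 + 100 + 50 + 10 + 10 + 5 + 1 + 1 + 1 = 1878

1878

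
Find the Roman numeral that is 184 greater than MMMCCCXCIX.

MMMCCCXCIX = 3399
3399 + 184 = 3583

MMMDLXXXIII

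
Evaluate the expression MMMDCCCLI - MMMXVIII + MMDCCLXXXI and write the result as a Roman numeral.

MMMDCCCLI = 3851, MMMXVIII = 3018, MMDCCLXXXI = 2781
3851 - 3018 = 833
833 + 2781 = 3614

MMMDCXIV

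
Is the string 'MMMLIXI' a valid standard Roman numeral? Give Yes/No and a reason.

'MMMLIXI': I cannot come right after the subtractive pair IX: once I is subtracted in IX, the next symbol must be smaller than I

No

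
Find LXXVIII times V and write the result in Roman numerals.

LXXVIII = 78
V = 5
78 × 5 = 390

CCCXC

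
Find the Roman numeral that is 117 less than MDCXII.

MDCXII = 1612
1612 - 117 = 1495

MCDXCV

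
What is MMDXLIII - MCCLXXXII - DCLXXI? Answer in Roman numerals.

MMDXLIII = 2543, MCCLXXXII = 1282, DCLXXI = 671
2543 - 1282 = 1261
1261 - 671 = 590

DXC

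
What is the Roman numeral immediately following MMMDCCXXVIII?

MMMDCCXXVIII = 3728; next is 3729

MMMDCCXXIX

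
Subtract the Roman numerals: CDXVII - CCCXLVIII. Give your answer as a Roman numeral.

CDXVII = 417
CCCXLVIII = 348
417 - 348 = 69

LXIX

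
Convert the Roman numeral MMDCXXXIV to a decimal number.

MMDCXXXIV: M=1000, M=1000, D=500, C=100, X=10, X=10, X=10, IV=4
1000 + 1000 + 500 + 100 + 10 + 10 + 10 + 4 = 2634

2634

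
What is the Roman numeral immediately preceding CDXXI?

CDXXI = 421, so the previous integer is 421 - 1 = 420

CDXX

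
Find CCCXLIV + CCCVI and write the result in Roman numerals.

CCCXLIV = 344
CCCVI = 306
344 + 306 = 650

DCL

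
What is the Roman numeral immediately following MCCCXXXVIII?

MCCCXXXVIII = 1338, so the next integer is 1338 + 1 = 1339

MCCCXXXIX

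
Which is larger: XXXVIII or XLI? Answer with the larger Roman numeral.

XXXVIII = 38
XLI = 41
41 is larger

XLI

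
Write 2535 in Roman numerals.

Convert 2535 to Roman numerals:
  2535 contains 2×1000 (MM)
  535 contains 1×500 (D)
  35 contains 3×10 (XXX)
  5 contains 1×5 (V)

MMDXXXV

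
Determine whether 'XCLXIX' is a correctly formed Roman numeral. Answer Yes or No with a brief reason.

'XCLXIX': X (position 1) comes before the larger symbol L (position 3) without being directly in front of it as a subtractive pair; apart from IV, IX, XL, XC, CD and CM, symbols must go from largest to smallest

No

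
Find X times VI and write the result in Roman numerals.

X = 10
VI = 6
10 × 6 = 60

LX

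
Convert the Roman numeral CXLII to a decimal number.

CXLII: C=100, XL=40, I=1, I=1
100 + 40 + 1 + 1 = 142

142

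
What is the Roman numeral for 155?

Convert 155 to Roman numerals:
  155 contains 1×100 (C)
  55 contains 1×50 (L)
  5 contains 1×5 (V)

CLV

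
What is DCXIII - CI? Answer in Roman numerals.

DCXIII = 613
CI = 101
613 - 101 = 512

DXII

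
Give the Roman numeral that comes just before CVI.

CVI = 106; previous is 105

CV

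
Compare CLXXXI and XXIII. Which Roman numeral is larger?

CLXXXI = 181
XXIII = 23
181 is larger

CLXXXI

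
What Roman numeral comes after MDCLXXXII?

MDCLXXXII = 1682, so the next integer is 1682 + 1 = 1683

MDCLXXXIII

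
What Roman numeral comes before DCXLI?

DCXLI = 641, so the previous integer is 641 - 1 = 640

DCXL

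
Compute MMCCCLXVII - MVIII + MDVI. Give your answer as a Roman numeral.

MMCCCLXVII = 2367, MVIII = 1008, MDVI = 1506
2367 - 1008 = 1359
1359 + 1506 = 2865

MMDCCCLXV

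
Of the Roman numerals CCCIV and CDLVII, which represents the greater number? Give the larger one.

CCCIV = 304
CDLVII = 457
457 is larger

CDLVII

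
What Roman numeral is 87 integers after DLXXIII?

DLXXIII = 573
573 + 87 = 660

DCLX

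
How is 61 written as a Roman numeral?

Convert 61 to Roman numerals:
  61 contains 1×50 (L)
  11 contains 1×10 (X)
  1 contains 1×1 (I)

LXI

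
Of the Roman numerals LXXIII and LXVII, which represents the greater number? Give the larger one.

LXXIII = 73
LXVII = 67
73 is larger

LXXIII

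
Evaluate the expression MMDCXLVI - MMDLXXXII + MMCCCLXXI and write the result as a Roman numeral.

MMDCXLVI = 2646, MMDLXXXII = 2582, MMCCCLXXI = 2371
2646 - 2582 = 64
64 + 2371 = 2435

MMCDXXXV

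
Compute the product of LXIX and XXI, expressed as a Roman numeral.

LXIX = 69
XXI = 21
69 × 21 = 1449

MCDXLIX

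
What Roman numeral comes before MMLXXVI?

MMLXXVI = 2076, so the previous integer is 2076 - 1 = 2075

MMLXXV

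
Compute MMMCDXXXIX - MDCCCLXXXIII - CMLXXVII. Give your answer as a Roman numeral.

MMMCDXXXIX = 3439, MDCCCLXXXIII = 1883, CMLXXVII = 977
3439 - 1883 = 1556
1556 - 977 = 579

DLXXIX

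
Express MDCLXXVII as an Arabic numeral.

MDCLXXVII: M=1000, D=500, C=100, L=50, X=10, X=10, V=5, I=1, I=1
1000 + 500 + 100 + 50 + 10 + 10 + 5 + 1 + 1 = 1677

1677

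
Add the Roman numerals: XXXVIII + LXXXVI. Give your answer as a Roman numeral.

XXXVIII = 38
LXXXVI = 86
38 + 86 = 124

CXXIV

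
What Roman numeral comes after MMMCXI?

MMMCXI = 3111; next is 3112

MMMCXII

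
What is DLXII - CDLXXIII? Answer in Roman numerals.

DLXII = 562
CDLXXIII = 473
562 - 473 = 89

LXXXIX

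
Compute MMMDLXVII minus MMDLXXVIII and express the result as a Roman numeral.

MMMDLXVII = 3567
MMDLXXVIII = 2578
3567 - 2578 = 989

CMLXXXIX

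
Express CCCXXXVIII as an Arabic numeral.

CCCXXXVIII: C=100, C=100, C=100, X=10, X=10, X=10, V=5, I=1, I=1, I=1
100 + 100 + 100 + 10 + 10 + 10 + 5 + 1 + 1 + 1 = 338

338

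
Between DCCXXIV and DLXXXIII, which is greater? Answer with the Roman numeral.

DCCXXIV = 724
DLXXXIII = 583
724 is larger

DCCXXIV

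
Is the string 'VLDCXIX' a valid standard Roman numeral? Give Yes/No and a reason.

'VLDCXIX': Invalid subtractive combination: VL

No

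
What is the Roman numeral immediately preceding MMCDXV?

MMCDXV = 2415; previous is 2414

MMCDXIV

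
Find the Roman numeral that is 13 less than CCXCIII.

CCXCIII = 293
293 - 13 = 280

CCLXXX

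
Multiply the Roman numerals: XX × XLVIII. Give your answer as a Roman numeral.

XX = 20
XLVIII = 48
20 × 48 = 960

CMLX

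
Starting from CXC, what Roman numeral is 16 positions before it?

CXC = 190
190 - 16 = 174

CLXXIV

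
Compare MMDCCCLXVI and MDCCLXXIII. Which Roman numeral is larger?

MMDCCCLXVI = 2866
MDCCLXXIII = 1773
2866 is larger

MMDCCCLXVI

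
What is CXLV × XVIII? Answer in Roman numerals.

CXLV = 145
XVIII = 18
145 × 18 = 2610

MMDCX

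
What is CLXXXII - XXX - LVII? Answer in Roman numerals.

CLXXXII = 182, XXX = 30, LVII = 57
182 - 30 = 152
152 - 57 = 95

XCV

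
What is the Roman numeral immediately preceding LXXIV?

LXXIV = 74; previous is 73

LXXIII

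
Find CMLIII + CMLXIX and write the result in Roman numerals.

CMLIII = 953
CMLXIX = 969
953 + 969 = 1922

MCMXXII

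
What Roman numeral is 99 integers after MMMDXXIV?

MMMDXXIV = 3524
3524 + 99 = 3623

MMMDCXXIII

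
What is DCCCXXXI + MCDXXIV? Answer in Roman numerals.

DCCCXXXI = 831
MCDXXIV = 1424
831 + 1424 = 2255

MMCCLV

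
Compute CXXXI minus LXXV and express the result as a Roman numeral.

CXXXI = 131
LXXV = 75
131 - 75 = 56

LVI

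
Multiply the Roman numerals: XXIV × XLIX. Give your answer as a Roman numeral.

XXIV = 24
XLIX = 49
24 × 49 = 1176

MCLXXVI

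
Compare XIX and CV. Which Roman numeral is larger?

XIX = 19
CV = 105
105 is larger

CV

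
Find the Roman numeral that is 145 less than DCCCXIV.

DCCCXIV = 814
814 - 145 = 669

DCLXIX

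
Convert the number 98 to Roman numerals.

Convert 98 to Roman numerals:
  98 contains 1×90 (XC)
  8 contains 1×5 (V)
  3 contains 3×1 (III)

XCVIII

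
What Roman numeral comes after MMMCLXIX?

MMMCLXIX = 3169; next is 3170

MMMCLXX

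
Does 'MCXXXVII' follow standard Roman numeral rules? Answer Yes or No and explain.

'MCXXXVII': Check the rules: uses only the symbols I, V, X, L, C, D, M; no symbol is repeated more than three times in a row; V, L and D each appear at most once; no smaller symbol precedes a larger one (values never increase from left to right). Value: M (1000) + C (100) + X (10) + X (10) + X (10) + V (5) + I (1) + I (1) = 1137. So it is a valid standard Roman numeral.

Yes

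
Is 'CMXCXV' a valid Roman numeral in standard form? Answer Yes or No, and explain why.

'CMXCXV': X cannot come right after the subtractive pair XC: once X is subtracted in XC, the next symbol must be smaller than X

No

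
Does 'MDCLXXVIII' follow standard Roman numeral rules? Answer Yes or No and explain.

'MDCLXXVIII': Check the rules: uses only the symbols I, V, X, L, C, D, M; no symbol is repeated more than three times in a row; V, L and D each appear at most once; no smaller symbol precedes a larger one (values never increase from left to right). Value: M (1000) + D (500) + C (100) + L (50) + X (10) + X (10) + V (5) + I (1) + I (1) + I (1) = 1678. So it is a valid standard Roman numeral.

Yes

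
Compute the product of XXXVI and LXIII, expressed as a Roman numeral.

XXXVI = 36
LXIII = 63
36 × 63 = 2268

MMCCLXVIII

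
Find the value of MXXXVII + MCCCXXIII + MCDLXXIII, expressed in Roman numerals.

MXXXVII = 1037, MCCCXXIII = 1323, MCDLXXIII = 1473
1037 + 1323 = 2360
2360 + 1473 = 3833

MMMDCCCXXXIII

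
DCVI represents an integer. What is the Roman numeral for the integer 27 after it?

DCVI = 606
606 + 27 = 633

DCXXXIII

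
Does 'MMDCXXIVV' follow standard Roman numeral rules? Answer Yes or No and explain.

'MMDCXXIVV': V should not appear more than once

No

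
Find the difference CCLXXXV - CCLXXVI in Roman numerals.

CCLXXXV = 285
CCLXXVI = 276
285 - 276 = 9

IX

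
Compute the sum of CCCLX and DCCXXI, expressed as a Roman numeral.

CCCLX = 360
DCCXXI = 721
360 + 721 = 1081

MLXXXI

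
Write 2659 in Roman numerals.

Convert 2659 to Roman numerals:
  2659 contains 2×1000 (MM)
  659 contains 1×500 (D)
  159 contains 1×100 (C)
  59 contains 1×50 (L)
  9 contains 1×9 (IX)

MMDCLIX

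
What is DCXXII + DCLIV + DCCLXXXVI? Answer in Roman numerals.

DCXXII = 622, DCLIV = 654, DCCLXXXVI = 786
622 + 654 = 1276
1276 + 786 = 2062

MMLXII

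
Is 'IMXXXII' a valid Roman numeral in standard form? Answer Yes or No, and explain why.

'IMXXXII': Invalid subtractive combination: IM

No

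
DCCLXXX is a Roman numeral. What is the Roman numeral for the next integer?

DCCLXXX = 780; next is 781

DCCLXXXI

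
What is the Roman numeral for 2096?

Convert 2096 to Roman numerals:
  2096 contains 2×1000 (MM)
  96 contains 1×90 (XC)
  6 contains 1×5 (V)
  1 contains 1×1 (I)

MMXCVI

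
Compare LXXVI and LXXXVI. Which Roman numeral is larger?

LXXVI = 76
LXXXVI = 86
86 is larger

LXXXVI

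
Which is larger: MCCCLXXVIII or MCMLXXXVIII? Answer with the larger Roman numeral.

MCCCLXXVIII = 1378
MCMLXXXVIII = 1988
1988 is larger

MCMLXXXVIII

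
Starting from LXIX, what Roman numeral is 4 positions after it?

LXIX = 69
69 + 4 = 73

LXXIII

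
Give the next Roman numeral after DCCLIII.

DCCLIII = 753, so the next integer is 753 + 1 = 754

DCCLIV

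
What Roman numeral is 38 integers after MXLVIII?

MXLVIII = 1048
1048 + 38 = 1086

MLXXXVI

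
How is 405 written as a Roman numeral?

Convert 405 to Roman numerals:
  405 contains 1×400 (CD)
  5 contains 1×5 (V)

CDV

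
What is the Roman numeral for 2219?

Convert 2219 to Roman numerals:
  2219 contains 2×1000 (MM)
  219 contains 2×100 (CC)
  19 contains 1×10 (X)
  9 contains 1×9 (IX)

MMCCXIX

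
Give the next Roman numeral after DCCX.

DCCX = 710, so the next integer is 710 + 1 = 711

DCCXI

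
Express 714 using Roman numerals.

Convert 714 to Roman numerals:
  714 contains 1×500 (D)
  214 contains 2×100 (CC)
  14 contains 1×10 (X)
  4 contains 1×4 (IV)

DCCXIV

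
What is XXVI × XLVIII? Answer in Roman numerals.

XXVI = 26
XLVIII = 48
26 × 48 = 1248

MCCXLVIII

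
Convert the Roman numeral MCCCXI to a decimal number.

MCCCXI: M=1000, C=100, C=100, C=100, X=10, I=1
1000 + 100 + 100 + 100 + 10 + 1 = 1311

1311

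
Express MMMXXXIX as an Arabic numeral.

MMMXXXIX: M=1000, M=1000, M=1000, X=10, X=10, X=10, IX=9
1000 + 1000 + 1000 + 10 + 10 + 10 + 9 = 3039

3039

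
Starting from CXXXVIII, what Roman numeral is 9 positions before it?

CXXXVIII = 138
138 - 9 = 129

CXXIX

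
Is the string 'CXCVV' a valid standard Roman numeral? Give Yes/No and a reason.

'CXCVV': V should not appear more than once

No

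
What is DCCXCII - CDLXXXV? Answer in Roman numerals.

DCCXCII = 792
CDLXXXV = 485
792 - 485 = 307

CCCVII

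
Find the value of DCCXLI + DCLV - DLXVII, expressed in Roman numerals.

DCCXLI = 741, DCLV = 655, DLXVII = 567
741 + 655 = 1396
1396 - 567 = 829

DCCCXXIX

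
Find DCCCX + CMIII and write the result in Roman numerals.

DCCCX = 810
CMIII = 903
810 + 903 = 1713

MDCCXIII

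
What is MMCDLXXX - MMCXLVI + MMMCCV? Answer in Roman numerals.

MMCDLXXX = 2480, MMCXLVI = 2146, MMMCCV = 3205
2480 - 2146 = 334
334 + 3205 = 3539

MMMDXXXIX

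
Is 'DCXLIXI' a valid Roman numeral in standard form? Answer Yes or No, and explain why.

'DCXLIXI': I cannot come right after the subtractive pair IX: once I is subtracted in IX, the next symbol must be smaller than I

No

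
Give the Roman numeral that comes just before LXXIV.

LXXIV = 74; previous is 73

LXXIII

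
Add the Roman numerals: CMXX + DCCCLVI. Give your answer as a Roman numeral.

CMXX = 920
DCCCLVI = 856
920 + 856 = 1776

MDCCLXXVI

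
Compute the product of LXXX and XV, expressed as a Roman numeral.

LXXX = 80
XV = 15
80 × 15 = 1200

MCC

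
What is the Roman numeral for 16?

Convert 16 to Roman numerals:
  16 contains 1×10 (X)
  6 contains 1×5 (V)
  1 contains 1×1 (I)

XVI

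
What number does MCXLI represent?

MCXLI: M=1000, C=100, XL=40, I=1
1000 + 100 + 40 + 1 = 1141

1141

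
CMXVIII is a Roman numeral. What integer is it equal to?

CMXVIII: CM=900, X=10, V=5, I=1, I=1, I=1
900 + 10 + 5 + 1 + 1 + 1 = 918

918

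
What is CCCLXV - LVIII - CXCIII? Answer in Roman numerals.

CCCLXV = 365, LVIII = 58, CXCIII = 193
365 - 58 = 307
307 - 193 = 114

CXIV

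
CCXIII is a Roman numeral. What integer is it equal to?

CCXIII: C=100, C=100, X=10, I=1, I=1, I=1
100 + 100 + 10 + 1 + 1 + 1 = 213

213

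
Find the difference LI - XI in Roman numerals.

LI = 51
XI = 11
51 - 11 = 40

XL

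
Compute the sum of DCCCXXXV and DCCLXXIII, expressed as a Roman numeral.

DCCCXXXV = 835
DCCLXXIII = 773
835 + 773 = 1608

MDCVIII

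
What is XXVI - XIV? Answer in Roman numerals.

XXVI = 26
XIV = 14
26 - 14 = 12

XII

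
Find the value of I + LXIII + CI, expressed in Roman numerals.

I = 1, LXIII = 63, CI = 101
1 + 63 = 64
64 + 101 = 165

CLXV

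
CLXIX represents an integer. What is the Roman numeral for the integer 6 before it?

CLXIX = 169
169 - 6 = 163

CLXIII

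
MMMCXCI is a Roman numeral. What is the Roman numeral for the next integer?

MMMCXCI = 3191; next is 3192

MMMCXCII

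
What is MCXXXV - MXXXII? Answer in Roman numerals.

MCXXXV = 1135
MXXXII = 1032
1135 - 1032 = 103

CIII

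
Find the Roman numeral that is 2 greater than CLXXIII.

CLXXIII = 173
173 + 2 = 175

CLXXV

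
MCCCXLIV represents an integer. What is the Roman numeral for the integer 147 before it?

MCCCXLIV = 1344
1344 - 147 = 1197

MCXCVII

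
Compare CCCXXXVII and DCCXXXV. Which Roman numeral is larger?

CCCXXXVII = 337
DCCXXXV = 735
735 is larger

DCCXXXV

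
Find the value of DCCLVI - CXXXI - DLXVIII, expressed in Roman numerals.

DCCLVI = 756, CXXXI = 131, DLXVIII = 568
756 - 131 = 625
625 - 568 = 57

LVII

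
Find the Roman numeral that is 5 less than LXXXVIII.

LXXXVIII = 88
88 - 5 = 83

LXXXIII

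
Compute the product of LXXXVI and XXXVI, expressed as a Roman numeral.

LXXXVI = 86
XXXVI = 36
86 × 36 = 3096

MMMXCVI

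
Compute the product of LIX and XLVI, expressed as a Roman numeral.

LIX = 59
XLVI = 46
59 × 46 = 2714

MMDCCXIV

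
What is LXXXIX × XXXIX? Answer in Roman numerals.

LXXXIX = 89
XXXIX = 39
89 × 39 = 3471

MMMCDLXXI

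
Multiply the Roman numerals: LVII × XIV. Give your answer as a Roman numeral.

LVII = 57
XIV = 14
57 × 14 = 798

DCCXCVIII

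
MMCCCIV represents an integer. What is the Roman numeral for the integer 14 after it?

MMCCCIV = 2304
2304 + 14 = 2318

MMCCCXVIII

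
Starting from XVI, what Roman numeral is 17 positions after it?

XVI = 16
16 + 17 = 33

XXXIII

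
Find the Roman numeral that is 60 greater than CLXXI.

CLXXI = 171
171 + 60 = 231

CCXXXI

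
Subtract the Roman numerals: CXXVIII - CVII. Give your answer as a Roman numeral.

CXXVIII = 128
CVII = 107
128 - 107 = 21

XXI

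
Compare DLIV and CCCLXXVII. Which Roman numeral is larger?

DLIV = 554
CCCLXXVII = 377
554 is larger

DLIV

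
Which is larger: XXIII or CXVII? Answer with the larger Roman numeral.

XXIII = 23
CXVII = 117
117 is larger

CXVII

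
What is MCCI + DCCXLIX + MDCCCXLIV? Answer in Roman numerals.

MCCI = 1201, DCCXLIX = 749, MDCCCXLIV = 1844
1201 + 749 = 1950
1950 + 1844 = 3794

MMMDCCXCIV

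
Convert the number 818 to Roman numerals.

Convert 818 to Roman numerals:
  818 contains 1×500 (D)
  318 contains 3×100 (CCC)
  18 contains 1×10 (X)
  8 contains 1×5 (V)
  3 contains 3×1 (III)

DCCCXVIII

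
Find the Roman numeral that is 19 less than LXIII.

LXIII = 63
63 - 19 = 44

XLIV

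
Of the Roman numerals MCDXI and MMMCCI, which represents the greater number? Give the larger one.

MCDXI = 1411
MMMCCI = 3201
3201 is larger

MMMCCI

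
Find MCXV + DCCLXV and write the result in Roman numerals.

MCXV = 1115
DCCLXV = 765
1115 + 765 = 1880

MDCCCLXXX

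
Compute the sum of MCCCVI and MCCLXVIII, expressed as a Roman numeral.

MCCCVI = 1306
MCCLXVIII = 1268
1306 + 1268 = 2574

MMDLXXIV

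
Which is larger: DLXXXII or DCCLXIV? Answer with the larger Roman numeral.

DLXXXII = 582
DCCLXIV = 764
764 is larger

DCCLXIV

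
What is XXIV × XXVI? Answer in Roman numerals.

XXIV = 24
XXVI = 26
24 × 26 = 624

DCXXIV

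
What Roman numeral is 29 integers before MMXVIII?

MMXVIII = 2018
2018 - 29 = 1989

MCMLXXXIX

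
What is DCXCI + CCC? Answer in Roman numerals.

DCXCI = 691
CCC = 300
691 + 300 = 991

CMXCI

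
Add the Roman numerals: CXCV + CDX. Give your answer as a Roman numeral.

CXCV = 195
CDX = 410
195 + 410 = 605

DCV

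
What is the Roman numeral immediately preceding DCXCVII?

DCXCVII = 697, so the previous integer is 697 - 1 = 696

DCXCVI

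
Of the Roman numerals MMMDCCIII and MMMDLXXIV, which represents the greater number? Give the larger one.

MMMDCCIII = 3703
MMMDLXXIV = 3574
3703 is larger

MMMDCCIII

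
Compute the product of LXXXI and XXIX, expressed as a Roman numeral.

LXXXI = 81
XXIX = 29
81 × 29 = 2349

MMCCCXLIX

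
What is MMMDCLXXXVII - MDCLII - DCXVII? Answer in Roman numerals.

MMMDCLXXXVII = 3687, MDCLII = 1652, DCXVII = 617
3687 - 1652 = 2035
2035 - 617 = 1418

MCDXVIII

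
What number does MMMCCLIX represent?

MMMCCLIX: M=1000, M=1000, M=1000, C=100, C=100, L=50, IX=9
1000 + 1000 + 1000 + 100 + 100 + 50 + 9 = 3259

3259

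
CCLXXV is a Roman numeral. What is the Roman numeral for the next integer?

CCLXXV = 275; next is 276

CCLXXVI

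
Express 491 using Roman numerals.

Convert 491 to Roman numerals:
  491 contains 1×400 (CD)
  91 contains 1×90 (XC)
  1 contains 1×1 (I)

CDXCI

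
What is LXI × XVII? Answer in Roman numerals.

LXI = 61
XVII = 17
61 × 17 = 1037

MXXXVII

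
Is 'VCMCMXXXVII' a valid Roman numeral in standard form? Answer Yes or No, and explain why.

'VCMCMXXXVII': V should not appear more than once

No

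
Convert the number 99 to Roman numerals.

Convert 99 to Roman numerals:
  99 contains 1×90 (XC)
  9 contains 1×9 (IX)

XCIX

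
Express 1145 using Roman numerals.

Convert 1145 to Roman numerals:
  1145 contains 1×1000 (M)
  145 contains 1×100 (C)
  45 contains 1×40 (XL)
  5 contains 1×5 (V)

MCXLV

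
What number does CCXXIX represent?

CCXXIX: C=100, C=100, X=10, X=10, IX=9
100 + 100 + 10 + 10 + 9 = 229

229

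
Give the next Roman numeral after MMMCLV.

MMMCLV = 3155, so the next integer is 3155 + 1 = 3156

MMMCLVI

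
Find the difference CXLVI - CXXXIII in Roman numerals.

CXLVI = 146
CXXXIII = 133
146 - 133 = 13

XIII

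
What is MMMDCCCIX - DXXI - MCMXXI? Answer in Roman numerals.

MMMDCCCIX = 3809, DXXI = 521, MCMXXI = 1921
3809 - 521 = 3288
3288 - 1921 = 1367

MCCCLXVII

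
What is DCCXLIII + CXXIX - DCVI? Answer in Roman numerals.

DCCXLIII = 743, CXXIX = 129, DCVI = 606
743 + 129 = 872
872 - 606 = 266

CCLXVI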